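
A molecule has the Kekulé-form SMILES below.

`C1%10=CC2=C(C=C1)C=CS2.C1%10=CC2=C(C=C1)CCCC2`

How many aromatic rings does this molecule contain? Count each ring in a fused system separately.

3

The SMILES encodes a six-membered carbon ring with three alternating C=C double bonds, fused to a five-membered ring containing one sulfur and two C=C double bonds; a six-membered carbon ring with three alternating C=C double bonds, fused to a saturated six-membered carbon ring.
The fused 6/5-membered bicyclic (with one sulfur) is a single π system with 9 sp² atoms and 10 π electrons from ring double bonds plus a heteroatom lone pair. 10 = 4(2)+2, so the system is aromatic and both rings count as aromatic (benzothiophene).
The 6-membered ring has a continuous p-orbital overlap around the ring; 3 ring double bonds give 6 π electrons. 6 = 4(1)+2, so it is aromatic (benzene ring).
The second 6-membered ring has four sp³ carbons, so it is not fully conjugated — not aromatic (cyclohexane ring).
3 of the 4 rings are aromatic. Total: 3.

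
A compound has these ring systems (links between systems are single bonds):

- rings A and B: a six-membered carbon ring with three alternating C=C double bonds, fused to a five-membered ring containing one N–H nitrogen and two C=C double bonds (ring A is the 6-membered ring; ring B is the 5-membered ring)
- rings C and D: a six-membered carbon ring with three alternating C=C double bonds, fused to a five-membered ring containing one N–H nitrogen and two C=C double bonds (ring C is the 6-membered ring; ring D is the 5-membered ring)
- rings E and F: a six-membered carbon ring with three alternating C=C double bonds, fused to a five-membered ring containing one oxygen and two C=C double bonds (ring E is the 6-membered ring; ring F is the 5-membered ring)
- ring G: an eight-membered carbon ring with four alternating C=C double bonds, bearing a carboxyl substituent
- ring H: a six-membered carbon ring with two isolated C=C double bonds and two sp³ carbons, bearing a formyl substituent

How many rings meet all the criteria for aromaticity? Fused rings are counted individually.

6

Rings A and B form a fused bicyclic system (with one N–H) with 9 sp² atoms and 10 π electrons from ring double bonds plus a heteroatom lone pair. 10 = 4(2)+2, so the system is aromatic and both rings count as aromatic (indole).
Rings C and D form a fused bicyclic system (with one N–H) with 9 sp² atoms and 10 π electrons from ring double bonds plus a heteroatom lone pair. 10 = 4(2)+2, so the system is aromatic and both rings count as aromatic (indole).
Rings E and F form a fused bicyclic system (with one oxygen) with 9 sp² atoms and 10 π electrons from ring double bonds plus a heteroatom lone pair. 10 = 4(2)+2, so the system is aromatic and both rings count as aromatic (benzofuran).
Ring G has only sp² ring atoms; a planar conformation would have a fully conjugated π system of 8 electrons. But 8 = 4(2), which is 4n not 4n+2, so ring G is not aromatic (cyclooctatetraene) — cyclooctatetraene distorts into a non-planar tub to avoid antiaromaticity.
Ring H has two sp³ carbons, so it is not fully conjugated — not aromatic (1,4-cyclohexadiene).
Aromatic: A, B, C, D, E, F. Total: 6.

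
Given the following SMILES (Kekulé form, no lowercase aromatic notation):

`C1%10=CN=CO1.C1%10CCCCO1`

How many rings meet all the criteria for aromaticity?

The SMILES encodes a five-membered ring with an oxygen at position 1 and a nitrogen at position 3 (in a C=N bond), with two double bonds; a six-membered saturated ring of five carbons and one oxygen.
The 5-membered ring with one oxygen and one =N– is fully conjugated (every ring atom contributes a p orbital); 2 ring double bonds (4 π electrons) plus a heteroatom lone pair (2) give 6 π electrons. 6 = 4(1)+2, so it is aromatic (oxazole).
The 6-membered ring with one oxygen has only sp³ atoms, so it is not fully conjugated — not aromatic (tetrahydropyran).
1 of the 2 rings is aromatic. Total: 1.

1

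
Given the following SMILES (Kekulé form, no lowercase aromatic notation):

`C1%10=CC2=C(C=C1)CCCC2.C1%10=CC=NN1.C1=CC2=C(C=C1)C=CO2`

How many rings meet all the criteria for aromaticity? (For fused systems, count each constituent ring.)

4

The SMILES encodes a six-membered carbon ring with three alternating C=C double bonds, fused to a saturated six-membered carbon ring; a five-membered ring with two adjacent nitrogens (one bearing H, one in a double bond) and two double bonds; a six-membered carbon ring with three alternating C=C double bonds, fused to a five-membered ring containing one oxygen and two C=C double bonds.
The 6-membered ring is fully conjugated (every ring atom contributes a p orbital); 3 ring double bonds give 6 π electrons. 6 = 4(1)+2, so it is aromatic (benzene ring).
The second 6-membered ring has four sp³ carbons, so it is not fully conjugated — not aromatic (cyclohexane ring).
The 5-membered ring with two adjacent nitrogens (one N–H, one =N–) is fully conjugated (every ring atom contributes a p orbital); 2 ring double bonds (4 π electrons) plus a heteroatom lone pair (2) give 6 π electrons. Since 6 = 4n+2 (n=1), it is aromatic (pyrazole).
The fused 6/5-membered bicyclic (with one oxygen) is a single π system with 9 sp² atoms and 10 π electrons from ring double bonds plus a heteroatom lone pair. 10 = 4(2)+2, so the system is aromatic and both rings count as aromatic (benzofuran).
4 of the 5 rings are aromatic. Total: 4.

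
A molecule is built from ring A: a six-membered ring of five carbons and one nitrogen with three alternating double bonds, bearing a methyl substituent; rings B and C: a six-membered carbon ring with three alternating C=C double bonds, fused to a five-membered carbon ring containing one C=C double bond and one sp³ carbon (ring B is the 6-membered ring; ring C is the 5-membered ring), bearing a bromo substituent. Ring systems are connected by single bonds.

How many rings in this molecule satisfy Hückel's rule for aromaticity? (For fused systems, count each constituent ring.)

Ring A is planar and fully conjugated; 3 ring double bonds give 6 π electrons. Since 6 = 4n+2 (n=1), ring A is aromatic (pyridine).
Ring B is fully conjugated (every ring atom contributes a p orbital); 3 ring double bonds give 6 π electrons. Since 6 = 4n+2 (n=1), ring B is aromatic (benzene ring).
Ring C has one sp³ carbon, so it is not fully conjugated — not aromatic (cyclopentene ring).
Aromatic: A, B. Total: 2.

2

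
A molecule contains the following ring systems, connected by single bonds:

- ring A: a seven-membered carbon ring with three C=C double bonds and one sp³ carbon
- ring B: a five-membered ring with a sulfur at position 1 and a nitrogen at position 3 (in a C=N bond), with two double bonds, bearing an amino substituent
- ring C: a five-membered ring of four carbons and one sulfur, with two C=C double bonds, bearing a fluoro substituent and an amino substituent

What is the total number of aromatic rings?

Ring A has one sp³ carbon, so it is not fully conjugated — not aromatic (cycloheptatriene).
Ring B has a continuous p-orbital overlap around the ring; 2 ring double bonds (4 π electrons) plus a heteroatom lone pair (2) give 6 π electrons. 6 = 4(1)+2, so ring B is aromatic (thiazole).
Ring C is fully conjugated (every ring atom contributes a p orbital); 2 ring double bonds (4 π electrons) plus a heteroatom lone pair (2) give 6 π electrons. Since 6 = 4n+2 (n=1), ring C is aromatic (thiophene).
Aromatic: B, C. Total: 2.

2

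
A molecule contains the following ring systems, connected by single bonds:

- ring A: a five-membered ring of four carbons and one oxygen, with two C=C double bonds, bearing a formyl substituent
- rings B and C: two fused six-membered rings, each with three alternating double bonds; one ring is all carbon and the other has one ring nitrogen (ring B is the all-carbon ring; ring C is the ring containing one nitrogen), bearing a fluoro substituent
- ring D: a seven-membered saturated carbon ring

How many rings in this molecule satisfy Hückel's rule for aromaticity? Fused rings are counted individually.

3

Ring A has a continuous p-orbital overlap around the ring; 2 ring double bonds (4 π electrons) plus a heteroatom lone pair (2) give 6 π electrons. That satisfies 4n+2 with n=1, so ring A is aromatic (furan).
Rings B and C form a fused bicyclic system (with one nitrogen) with 10 sp² atoms and 10 π electrons from ring double bonds. 10 = 4(2)+2, so the system is aromatic and both rings count as aromatic (quinoline).
Ring D has only sp³ atoms, so it is not fully conjugated — not aromatic (cycloheptane).
Aromatic: A, B, C. Total: 3.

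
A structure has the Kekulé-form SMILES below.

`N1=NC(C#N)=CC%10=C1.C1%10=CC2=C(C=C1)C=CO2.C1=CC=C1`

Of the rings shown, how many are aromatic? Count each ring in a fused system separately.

The SMILES encodes a six-membered ring with two adjacent nitrogens and three alternating double bonds; a six-membered carbon ring with three alternating C=C double bonds, fused to a five-membered ring containing one oxygen and two C=C double bonds; a four-membered carbon ring with two alternating C=C double bonds.
The 6-membered ring with two nitrogens (1,2) has a continuous p-orbital overlap around the ring; 3 ring double bonds give 6 π electrons. Since 6 = 4n+2 (n=1), it is aromatic (pyridazine).
The fused 6/5-membered bicyclic (with one oxygen) is a single π system with 9 sp² atoms and 10 π electrons from ring double bonds plus a heteroatom lone pair. 10 = 4(2)+2, so the system is aromatic and both rings count as aromatic (benzofuran).
The 4-membered ring has only sp² ring atoms; a planar conformation would have a fully conjugated π system of 4 electrons. But 4 = 4(1), which is 4n not 4n+2, so it is not aromatic (cyclobutadiene) — cyclobutadiene is antiaromatic and distorts to a rectangle.
3 of the 4 rings are aromatic. Total: 3.

3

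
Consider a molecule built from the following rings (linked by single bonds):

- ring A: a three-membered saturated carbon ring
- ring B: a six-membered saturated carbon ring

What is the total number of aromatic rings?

0

Ring A has only sp³ atoms, so it is not fully conjugated — not aromatic (cyclopropane).
Ring B has only sp³ atoms, so it is not fully conjugated — not aromatic (cyclohexane).
No ring is aromatic. Total: 0.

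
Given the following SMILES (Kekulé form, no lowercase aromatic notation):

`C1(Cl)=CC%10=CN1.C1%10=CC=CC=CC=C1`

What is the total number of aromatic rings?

1

The SMILES encodes a five-membered ring of four carbons and one nitrogen bearing a hydrogen, with two C=C double bonds; an eight-membered carbon ring with four alternating C=C double bonds.
The 5-membered ring with one N–H has a continuous p-orbital overlap around the ring; 2 ring double bonds (4 π electrons) plus a heteroatom lone pair (2) give 6 π electrons. Since 6 = 4n+2 (n=1), it is aromatic (pyrrole).
The 8-membered ring has only sp² ring atoms; a planar conformation would have a fully conjugated π system of 8 electrons. But 8 = 4(2), which is 4n not 4n+2, so it is not aromatic (cyclooctatetraene) — cyclooctatetraene distorts into a non-planar tub to avoid antiaromaticity.
1 of the 2 rings is aromatic. Total: 1.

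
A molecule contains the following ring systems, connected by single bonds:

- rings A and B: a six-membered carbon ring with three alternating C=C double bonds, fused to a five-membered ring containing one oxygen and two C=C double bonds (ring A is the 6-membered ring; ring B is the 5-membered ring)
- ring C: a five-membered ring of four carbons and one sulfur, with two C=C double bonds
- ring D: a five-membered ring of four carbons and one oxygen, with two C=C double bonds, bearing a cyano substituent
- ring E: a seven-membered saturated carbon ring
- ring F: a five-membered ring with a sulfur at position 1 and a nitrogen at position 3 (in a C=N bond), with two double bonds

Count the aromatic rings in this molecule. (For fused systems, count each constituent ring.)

Rings A and B form a fused bicyclic system (with one oxygen) with 9 sp² atoms and 10 π electrons from ring double bonds plus a heteroatom lone pair. 10 = 4(2)+2, so the system is aromatic and both rings count as aromatic (benzofuran).
Ring C is fully conjugated (every ring atom contributes a p orbital); 2 ring double bonds (4 π electrons) plus a heteroatom lone pair (2) give 6 π electrons. That satisfies 4n+2 with n=1, so ring C is aromatic (thiophene).
Ring D is fully conjugated (every ring atom contributes a p orbital); 2 ring double bonds (4 π electrons) plus a heteroatom lone pair (2) give 6 π electrons. 6 = 4(1)+2, so ring D is aromatic (furan).
Ring E has only sp³ atoms, so it is not fully conjugated — not aromatic (cycloheptane).
Ring F has a continuous p-orbital overlap around the ring; 2 ring double bonds (4 π electrons) plus a heteroatom lone pair (2) give 6 π electrons. That satisfies 4n+2 with n=1, so ring F is aromatic (thiazole).
Aromatic: A, B, C, D, F. Total: 5.

5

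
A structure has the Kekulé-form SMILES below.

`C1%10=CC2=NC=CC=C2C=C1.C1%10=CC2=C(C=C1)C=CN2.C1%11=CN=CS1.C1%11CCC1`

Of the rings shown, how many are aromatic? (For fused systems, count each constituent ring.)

The SMILES encodes two fused six-membered rings, each with three alternating double bonds; one ring is all carbon and the other has one ring nitrogen; a six-membered carbon ring with three alternating C=C double bonds, fused to a five-membered ring containing one N–H nitrogen and two C=C double bonds; a five-membered ring with a sulfur at position 1 and a nitrogen at position 3 (in a C=N bond), with two double bonds; a four-membered saturated carbon ring.
The fused 6/6-membered bicyclic (with one nitrogen) is a single π system with 10 sp² atoms and 10 π electrons from ring double bonds. 10 = 4(2)+2, so the system is aromatic and both rings count as aromatic (quinoline).
The fused 6/5-membered bicyclic (with one N–H) is a single π system with 9 sp² atoms and 10 π electrons from ring double bonds plus a heteroatom lone pair. 10 = 4(2)+2, so the system is aromatic and both rings count as aromatic (indole).
The 5-membered ring with one sulfur and one =N– has a continuous p-orbital overlap around the ring; 2 ring double bonds (4 π electrons) plus a heteroatom lone pair (2) give 6 π electrons. 6 = 4(1)+2, so it is aromatic (thiazole).
The 4-membered ring has only sp³ atoms, so it is not fully conjugated — not aromatic (cyclobutane).
5 of the 6 rings are aromatic. Total: 5.

5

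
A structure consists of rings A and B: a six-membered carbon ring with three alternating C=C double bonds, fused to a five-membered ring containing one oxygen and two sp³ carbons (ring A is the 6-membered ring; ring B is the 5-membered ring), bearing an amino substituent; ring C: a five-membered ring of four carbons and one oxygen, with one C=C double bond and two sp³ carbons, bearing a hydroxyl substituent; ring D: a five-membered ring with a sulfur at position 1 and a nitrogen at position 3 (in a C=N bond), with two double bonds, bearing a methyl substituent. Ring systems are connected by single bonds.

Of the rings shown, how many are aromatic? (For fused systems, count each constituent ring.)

2

Ring A has a continuous p-orbital overlap around the ring; 3 ring double bonds give 6 π electrons. That satisfies 4n+2 with n=1, so ring A is aromatic (benzene ring).
Ring B has two sp³ carbons, so it is not fully conjugated — not aromatic (oxolane ring).
Ring C has two sp³ carbons, so it is not fully conjugated — not aromatic (2,3-dihydrofuran).
Ring D is fully conjugated (every ring atom contributes a p orbital); 2 ring double bonds (4 π electrons) plus a heteroatom lone pair (2) give 6 π electrons. 6 = 4(1)+2, so ring D is aromatic (thiazole).
Aromatic: A, D. Total: 2.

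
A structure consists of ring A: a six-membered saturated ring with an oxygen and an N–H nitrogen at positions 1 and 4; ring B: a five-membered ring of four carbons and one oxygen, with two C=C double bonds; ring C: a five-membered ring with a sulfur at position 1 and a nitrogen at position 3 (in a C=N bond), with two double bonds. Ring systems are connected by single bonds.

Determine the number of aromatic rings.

2

Ring A has only sp³ atoms, so it is not fully conjugated — not aromatic (morpholine).
Ring B is fully conjugated (every ring atom contributes a p orbital); 2 ring double bonds (4 π electrons) plus a heteroatom lone pair (2) give 6 π electrons. That satisfies 4n+2 with n=1, so ring B is aromatic (furan).
Ring C is fully conjugated (every ring atom contributes a p orbital); 2 ring double bonds (4 π electrons) plus a heteroatom lone pair (2) give 6 π electrons. Since 6 = 4n+2 (n=1), ring C is aromatic (thiazole).
Aromatic: B, C. Total: 2.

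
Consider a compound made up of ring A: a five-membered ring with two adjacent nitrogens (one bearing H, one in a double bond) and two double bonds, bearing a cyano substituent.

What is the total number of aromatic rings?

1

Ring A has a continuous p-orbital overlap around the ring; 2 ring double bonds (4 π electrons) plus a heteroatom lone pair (2) give 6 π electrons. That satisfies 4n+2 with n=1, so ring A is aromatic (pyrazole).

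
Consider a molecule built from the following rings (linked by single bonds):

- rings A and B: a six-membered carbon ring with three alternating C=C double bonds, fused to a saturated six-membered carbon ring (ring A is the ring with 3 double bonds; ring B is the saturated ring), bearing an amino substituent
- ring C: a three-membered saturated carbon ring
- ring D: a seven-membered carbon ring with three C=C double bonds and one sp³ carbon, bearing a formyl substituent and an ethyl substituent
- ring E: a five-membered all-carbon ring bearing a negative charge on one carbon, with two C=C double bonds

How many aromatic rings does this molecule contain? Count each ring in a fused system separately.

Ring A has a continuous p-orbital overlap around the ring; 3 ring double bonds give 6 π electrons. 6 = 4(1)+2, so ring A is aromatic (benzene ring).
Ring B has four sp³ carbons, so it is not fully conjugated — not aromatic (cyclohexane ring).
Ring C has only sp³ atoms, so it is not fully conjugated — not aromatic (cyclopropane).
Ring D has one sp³ carbon, so it is not fully conjugated — not aromatic (cycloheptatriene).
Ring E has a continuous p-orbital overlap around the ring; 2 ring double bonds (4 π electrons) plus the carbanion lone pair (2) give 6 π electrons. Since 6 = 4n+2 (n=1), ring E is aromatic (cyclopentadienyl anion).
Aromatic: A, E. Total: 2.

2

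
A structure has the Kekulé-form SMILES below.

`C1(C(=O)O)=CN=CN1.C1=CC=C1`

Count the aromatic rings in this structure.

1

The SMILES encodes a five-membered ring with nitrogens at positions 1 and 3 (one bearing H, one in a C=N bond) and two double bonds; a four-membered carbon ring with two alternating C=C double bonds.
The 5-membered ring with two nitrogens (one N–H, one =N–) is planar and fully conjugated; 2 ring double bonds (4 π electrons) plus a heteroatom lone pair (2) give 6 π electrons. 6 = 4(1)+2, so it is aromatic (imidazole).
The 4-membered ring has only sp² ring atoms; a planar conformation would have a fully conjugated π system of 4 electrons. But 4 = 4(1), which is 4n not 4n+2, so it is not aromatic (cyclobutadiene) — cyclobutadiene is antiaromatic and distorts to a rectangle.
1 of the 2 rings is aromatic. Total: 1.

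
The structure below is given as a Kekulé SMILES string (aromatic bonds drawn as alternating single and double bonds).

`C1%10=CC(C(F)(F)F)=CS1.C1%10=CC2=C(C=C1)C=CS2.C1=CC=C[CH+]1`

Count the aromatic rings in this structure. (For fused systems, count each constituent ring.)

3

The SMILES encodes a five-membered ring of four carbons and one sulfur, with two C=C double bonds; a six-membered carbon ring with three alternating C=C double bonds, fused to a five-membered ring containing one sulfur and two C=C double bonds; a five-membered all-carbon ring bearing a positive charge on one carbon, with two C=C double bonds.
The 5-membered ring with one sulfur is planar and fully conjugated; 2 ring double bonds (4 π electrons) plus a heteroatom lone pair (2) give 6 π electrons. Since 6 = 4n+2 (n=1), it is aromatic (thiophene).
The fused 6/5-membered bicyclic (with one sulfur) is a single π system with 9 sp² atoms and 10 π electrons from ring double bonds plus a heteroatom lone pair. 10 = 4(2)+2, so the system is aromatic and both rings count as aromatic (benzothiophene).
The 5-membered ring has only sp² ring atoms; a planar conformation would have a fully conjugated π system of 4 electrons. But 4 = 4(1), which is 4n not 4n+2, so it is not aromatic (cyclopentadienyl cation).
3 of the 4 rings are aromatic. Total: 3.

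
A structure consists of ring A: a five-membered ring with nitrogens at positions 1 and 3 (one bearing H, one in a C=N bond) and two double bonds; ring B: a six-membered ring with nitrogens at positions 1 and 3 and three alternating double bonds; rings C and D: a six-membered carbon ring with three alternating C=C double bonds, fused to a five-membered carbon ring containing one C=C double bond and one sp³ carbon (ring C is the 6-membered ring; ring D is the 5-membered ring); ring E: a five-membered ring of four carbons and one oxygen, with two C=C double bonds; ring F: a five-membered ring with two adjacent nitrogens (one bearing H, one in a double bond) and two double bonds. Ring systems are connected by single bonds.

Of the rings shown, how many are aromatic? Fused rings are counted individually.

Ring A has a continuous p-orbital overlap around the ring; 2 ring double bonds (4 π electrons) plus a heteroatom lone pair (2) give 6 π electrons. Since 6 = 4n+2 (n=1), ring A is aromatic (imidazole).
Ring B is planar and fully conjugated; 3 ring double bonds give 6 π electrons. 6 = 4(1)+2, so ring B is aromatic (pyrimidine).
Ring C is fully conjugated (every ring atom contributes a p orbital); 3 ring double bonds give 6 π electrons. 6 = 4(1)+2, so ring C is aromatic (benzene ring).
Ring D has one sp³ carbon, so it is not fully conjugated — not aromatic (cyclopentene ring).
Ring E is planar and fully conjugated; 2 ring double bonds (4 π electrons) plus a heteroatom lone pair (2) give 6 π electrons. That satisfies 4n+2 with n=1, so ring E is aromatic (furan).
Ring F is planar and fully conjugated; 2 ring double bonds (4 π electrons) plus a heteroatom lone pair (2) give 6 π electrons. That satisfies 4n+2 with n=1, so ring F is aromatic (pyrazole).
Aromatic: A, B, C, E, F. Total: 5.

5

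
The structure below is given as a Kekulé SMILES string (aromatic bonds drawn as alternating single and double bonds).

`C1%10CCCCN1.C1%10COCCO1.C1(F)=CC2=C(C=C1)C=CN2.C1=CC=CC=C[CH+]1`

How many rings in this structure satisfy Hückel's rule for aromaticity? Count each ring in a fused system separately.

3

The SMILES encodes a six-membered saturated ring of five carbons and one N–H nitrogen; a six-membered saturated ring with oxygens at positions 1 and 4; a six-membered carbon ring with three alternating C=C double bonds, fused to a five-membered ring containing one N–H nitrogen and two C=C double bonds; a seven-membered all-carbon ring bearing a positive charge on one carbon, with three C=C double bonds.
The 6-membered ring with one N–H has only sp³ atoms, so it is not fully conjugated — not aromatic (piperidine).
The 6-membered ring with two oxygens (1,4) has only sp³ atoms, so it is not fully conjugated — not aromatic (1,4-dioxane).
The fused 6/5-membered bicyclic (with one N–H) is a single π system with 9 sp² atoms and 10 π electrons from ring double bonds plus a heteroatom lone pair. 10 = 4(2)+2, so the system is aromatic and both rings count as aromatic (indole).
The 7-membered ring is planar and fully conjugated; 3 ring double bonds (6 π electrons) plus the carbocation's empty p orbital (0, but keeps the ring conjugated) give 6 π electrons. 6 = 4(1)+2, so it is aromatic (tropylium cation).
3 of the 5 rings are aromatic. Total: 3.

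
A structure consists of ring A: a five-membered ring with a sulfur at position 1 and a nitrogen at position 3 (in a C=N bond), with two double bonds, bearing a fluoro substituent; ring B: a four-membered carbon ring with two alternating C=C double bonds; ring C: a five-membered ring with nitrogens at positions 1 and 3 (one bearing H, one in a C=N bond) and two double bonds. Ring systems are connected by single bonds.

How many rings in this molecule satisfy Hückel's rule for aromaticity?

2

Ring A has a continuous p-orbital overlap around the ring; 2 ring double bonds (4 π electrons) plus a heteroatom lone pair (2) give 6 π electrons. That satisfies 4n+2 with n=1, so ring A is aromatic (thiazole).
Ring B has only sp² ring atoms; a planar conformation would have a fully conjugated π system of 4 electrons. But 4 = 4(1), which is 4n not 4n+2, so ring B is not aromatic (cyclobutadiene) — cyclobutadiene is antiaromatic and distorts to a rectangle.
Ring C has a continuous p-orbital overlap around the ring; 2 ring double bonds (4 π electrons) plus a heteroatom lone pair (2) give 6 π electrons. 6 = 4(1)+2, so ring C is aromatic (imidazole).
Aromatic: A, C. Total: 2.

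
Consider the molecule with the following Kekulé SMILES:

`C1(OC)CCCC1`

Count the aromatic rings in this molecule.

The SMILES encodes a five-membered saturated carbon ring.
The 5-membered ring has only sp³ atoms, so it is not fully conjugated — not aromatic (cyclopentane).

0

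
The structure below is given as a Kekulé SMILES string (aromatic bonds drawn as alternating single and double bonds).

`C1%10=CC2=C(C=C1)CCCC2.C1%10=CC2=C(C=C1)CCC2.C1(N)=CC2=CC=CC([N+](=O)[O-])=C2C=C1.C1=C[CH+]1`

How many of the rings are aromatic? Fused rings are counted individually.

The SMILES encodes a six-membered carbon ring with three alternating C=C double bonds, fused to a saturated six-membered carbon ring; a six-membered carbon ring with three alternating C=C double bonds, fused to a saturated five-membered carbon ring; two fused six-membered carbon rings, each with three alternating C=C double bonds; a three-membered all-carbon ring bearing a positive charge on one carbon, with one C=C double bond.
The 6-membered ring is planar and fully conjugated; 3 ring double bonds give 6 π electrons. That satisfies 4n+2 with n=1, so it is aromatic (benzene ring).
The second 6-membered ring has four sp³ carbons, so it is not fully conjugated — not aromatic (cyclohexane ring).
The third 6-membered ring is planar and fully conjugated; 3 ring double bonds give 6 π electrons. That satisfies 4n+2 with n=1, so it is aromatic (benzene ring).
The 5-membered ring has three sp³ carbons, so it is not fully conjugated — not aromatic (cyclopentane ring).
The fused 6/6-membered bicyclic is a single π system with 10 sp² atoms and 10 π electrons from ring double bonds. 10 = 4(2)+2, so the system is aromatic and both rings count as aromatic (naphthalene).
The 3-membered ring has a continuous p-orbital overlap around the ring; 1 ring double bond (2 π electrons) plus the carbocation's empty p orbital (0, but keeps the ring conjugated) give 2 π electrons. Since 2 = 4n+2 (n=0), it is aromatic (cyclopropenyl cation).
5 of the 7 rings are aromatic. Total: 5.

5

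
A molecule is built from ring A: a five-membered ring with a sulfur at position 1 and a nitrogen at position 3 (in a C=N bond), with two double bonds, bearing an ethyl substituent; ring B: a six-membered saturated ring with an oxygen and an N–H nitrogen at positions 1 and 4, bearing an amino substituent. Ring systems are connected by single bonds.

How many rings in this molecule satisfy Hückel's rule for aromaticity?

Ring A has a continuous p-orbital overlap around the ring; 2 ring double bonds (4 π electrons) plus a heteroatom lone pair (2) give 6 π electrons. That satisfies 4n+2 with n=1, so ring A is aromatic (thiazole).
Ring B has only sp³ atoms, so it is not fully conjugated — not aromatic (morpholine).
Aromatic: A. Total: 1.

1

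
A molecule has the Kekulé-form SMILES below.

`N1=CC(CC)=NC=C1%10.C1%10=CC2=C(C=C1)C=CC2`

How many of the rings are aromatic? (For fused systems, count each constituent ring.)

The SMILES encodes a six-membered ring with nitrogens at positions 1 and 4 and three alternating double bonds; a six-membered carbon ring with three alternating C=C double bonds, fused to a five-membered carbon ring containing one C=C double bond and one sp³ carbon.
The 6-membered ring with two nitrogens (1,4) is fully conjugated (every ring atom contributes a p orbital); 3 ring double bonds give 6 π electrons. Since 6 = 4n+2 (n=1), it is aromatic (pyrazine).
The 6-membered ring is planar and fully conjugated; 3 ring double bonds give 6 π electrons. Since 6 = 4n+2 (n=1), it is aromatic (benzene ring).
The 5-membered ring has one sp³ carbon, so it is not fully conjugated — not aromatic (cyclopentene ring).
2 of the 3 rings are aromatic. Total: 2.

2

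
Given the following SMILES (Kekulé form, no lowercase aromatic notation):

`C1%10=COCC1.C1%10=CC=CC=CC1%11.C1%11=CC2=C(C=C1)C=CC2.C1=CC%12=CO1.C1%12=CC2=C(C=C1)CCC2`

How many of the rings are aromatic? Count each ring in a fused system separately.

The SMILES encodes a five-membered ring of four carbons and one oxygen, with one C=C double bond and two sp³ carbons; a seven-membered carbon ring with three C=C double bonds and one sp³ carbon; a six-membered carbon ring with three alternating C=C double bonds, fused to a five-membered carbon ring containing one C=C double bond and one sp³ carbon; a five-membered ring of four carbons and one oxygen, with two C=C double bonds; a six-membered carbon ring with three alternating C=C double bonds, fused to a saturated five-membered carbon ring.
The 5-membered ring with one oxygen has two sp³ carbons, so it is not fully conjugated — not aromatic (2,3-dihydrofuran).
The 7-membered ring has one sp³ carbon, so it is not fully conjugated — not aromatic (cycloheptatriene).
The 6-membered ring has a continuous p-orbital overlap around the ring; 3 ring double bonds give 6 π electrons. Since 6 = 4n+2 (n=1), it is aromatic (benzene ring).
The 5-membered ring has one sp³ carbon, so it is not fully conjugated — not aromatic (cyclopentene ring).
The second 5-membered ring with one oxygen is fully conjugated (every ring atom contributes a p orbital); 2 ring double bonds (4 π electrons) plus a heteroatom lone pair (2) give 6 π electrons. That satisfies 4n+2 with n=1, so it is aromatic (furan).
The second 6-membered ring has a continuous p-orbital overlap around the ring; 3 ring double bonds give 6 π electrons. 6 = 4(1)+2, so it is aromatic (benzene ring).
The second 5-membered ring has three sp³ carbons, so it is not fully conjugated — not aromatic (cyclopentane ring).
3 of the 7 rings are aromatic. Total: 3.

3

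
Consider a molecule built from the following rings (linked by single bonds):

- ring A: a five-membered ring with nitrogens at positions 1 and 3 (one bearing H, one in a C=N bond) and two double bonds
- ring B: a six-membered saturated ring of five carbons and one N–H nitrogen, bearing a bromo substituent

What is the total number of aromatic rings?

Ring A has a continuous p-orbital overlap around the ring; 2 ring double bonds (4 π electrons) plus a heteroatom lone pair (2) give 6 π electrons. That satisfies 4n+2 with n=1, so ring A is aromatic (imidazole).
Ring B has only sp³ atoms, so it is not fully conjugated — not aromatic (piperidine).
Aromatic: A. Total: 1.

1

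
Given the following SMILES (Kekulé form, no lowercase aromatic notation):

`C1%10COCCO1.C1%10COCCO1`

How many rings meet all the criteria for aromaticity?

The SMILES encodes a six-membered saturated ring with oxygens at positions 1 and 4; a six-membered saturated ring with oxygens at positions 1 and 4.
The 6-membered ring with two oxygens (1,4) has only sp³ atoms, so it is not fully conjugated — not aromatic (1,4-dioxane).
The second 6-membered ring with two oxygens (1,4) has only sp³ atoms, so it is not fully conjugated — not aromatic (1,4-dioxane).
None of the rings are aromatic. Total: 0.

0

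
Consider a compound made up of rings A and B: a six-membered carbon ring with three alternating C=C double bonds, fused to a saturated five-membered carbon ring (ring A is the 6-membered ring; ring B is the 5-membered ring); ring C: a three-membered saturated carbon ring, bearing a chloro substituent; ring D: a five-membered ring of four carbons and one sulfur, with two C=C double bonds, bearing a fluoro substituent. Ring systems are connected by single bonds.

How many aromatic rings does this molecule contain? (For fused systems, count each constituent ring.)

Ring A is fully conjugated (every ring atom contributes a p orbital); 3 ring double bonds give 6 π electrons. That satisfies 4n+2 with n=1, so ring A is aromatic (benzene ring).
Ring B has three sp³ carbons, so it is not fully conjugated — not aromatic (cyclopentane ring).
Ring C has only sp³ atoms, so it is not fully conjugated — not aromatic (cyclopropane).
Ring D has a continuous p-orbital overlap around the ring; 2 ring double bonds (4 π electrons) plus a heteroatom lone pair (2) give 6 π electrons. 6 = 4(1)+2, so ring D is aromatic (thiophene).
Aromatic: A, D. Total: 2.

2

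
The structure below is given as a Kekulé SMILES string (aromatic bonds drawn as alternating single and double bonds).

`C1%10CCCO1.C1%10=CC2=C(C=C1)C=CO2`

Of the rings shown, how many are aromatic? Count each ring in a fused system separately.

The SMILES encodes a five-membered saturated ring of four carbons and one oxygen; a six-membered carbon ring with three alternating C=C double bonds, fused to a five-membered ring containing one oxygen and two C=C double bonds.
The 5-membered ring with one oxygen has only sp³ atoms, so it is not fully conjugated — not aromatic (tetrahydrofuran).
The fused 6/5-membered bicyclic (with one oxygen) is a single π system with 9 sp² atoms and 10 π electrons from ring double bonds plus a heteroatom lone pair. 10 = 4(2)+2, so the system is aromatic and both rings count as aromatic (benzofuran).
2 of the 3 rings are aromatic. Total: 2.

2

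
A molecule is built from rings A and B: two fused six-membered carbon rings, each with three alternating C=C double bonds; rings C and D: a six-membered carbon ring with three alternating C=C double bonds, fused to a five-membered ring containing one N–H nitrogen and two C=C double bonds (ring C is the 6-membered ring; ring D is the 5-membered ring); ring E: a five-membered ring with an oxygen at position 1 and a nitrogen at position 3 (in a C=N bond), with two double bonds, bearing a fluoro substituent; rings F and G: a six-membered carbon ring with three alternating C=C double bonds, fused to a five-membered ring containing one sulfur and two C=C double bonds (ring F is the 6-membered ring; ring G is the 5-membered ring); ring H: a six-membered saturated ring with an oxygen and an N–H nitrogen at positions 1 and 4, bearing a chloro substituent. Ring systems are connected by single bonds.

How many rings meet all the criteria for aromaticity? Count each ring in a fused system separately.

7

Rings A and B form a fused bicyclic system with 10 sp² atoms and 10 π electrons from ring double bonds. 10 = 4(2)+2, so the system is aromatic and both rings count as aromatic (naphthalene).
Rings C and D form a fused bicyclic system (with one N–H) with 9 sp² atoms and 10 π electrons from ring double bonds plus a heteroatom lone pair. 10 = 4(2)+2, so the system is aromatic and both rings count as aromatic (indole).
Ring E is fully conjugated (every ring atom contributes a p orbital); 2 ring double bonds (4 π electrons) plus a heteroatom lone pair (2) give 6 π electrons. That satisfies 4n+2 with n=1, so ring E is aromatic (oxazole).
Rings F and G form a fused bicyclic system (with one sulfur) with 9 sp² atoms and 10 π electrons from ring double bonds plus a heteroatom lone pair. 10 = 4(2)+2, so the system is aromatic and both rings count as aromatic (benzothiophene).
Ring H has only sp³ atoms, so it is not fully conjugated — not aromatic (morpholine).
Aromatic: A, B, C, D, E, F, G. Total: 7.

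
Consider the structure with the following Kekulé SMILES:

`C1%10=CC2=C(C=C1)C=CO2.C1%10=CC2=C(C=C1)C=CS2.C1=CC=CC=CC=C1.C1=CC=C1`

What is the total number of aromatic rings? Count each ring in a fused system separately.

4

The SMILES encodes a six-membered carbon ring with three alternating C=C double bonds, fused to a five-membered ring containing one oxygen and two C=C double bonds; a six-membered carbon ring with three alternating C=C double bonds, fused to a five-membered ring containing one sulfur and two C=C double bonds; an eight-membered carbon ring with four alternating C=C double bonds; a four-membered carbon ring with two alternating C=C double bonds.
The fused 6/5-membered bicyclic (with one oxygen) is a single π system with 9 sp² atoms and 10 π electrons from ring double bonds plus a heteroatom lone pair. 10 = 4(2)+2, so the system is aromatic and both rings count as aromatic (benzofuran).
The fused 6/5-membered bicyclic (with one sulfur) is a single π system with 9 sp² atoms and 10 π electrons from ring double bonds plus a heteroatom lone pair. 10 = 4(2)+2, so the system is aromatic and both rings count as aromatic (benzothiophene).
The 8-membered ring has only sp² ring atoms; a planar conformation would have a fully conjugated π system of 8 electrons. But 8 = 4(2), which is 4n not 4n+2, so it is not aromatic (cyclooctatetraene) — cyclooctatetraene distorts into a non-planar tub to avoid antiaromaticity.
The 4-membered ring has only sp² ring atoms; a planar conformation would have a fully conjugated π system of 4 electrons. But 4 = 4(1), which is 4n not 4n+2, so it is not aromatic (cyclobutadiene) — cyclobutadiene is antiaromatic and distorts to a rectangle.
4 of the 6 rings are aromatic. Total: 4.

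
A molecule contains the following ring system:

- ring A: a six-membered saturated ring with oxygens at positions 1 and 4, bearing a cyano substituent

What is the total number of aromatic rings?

Ring A has only sp³ atoms, so it is not fully conjugated — not aromatic (1,4-dioxane).

0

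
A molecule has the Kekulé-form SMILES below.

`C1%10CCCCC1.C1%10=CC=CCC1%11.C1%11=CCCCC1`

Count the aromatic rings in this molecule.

0

The SMILES encodes a six-membered saturated carbon ring; a six-membered carbon ring with two conjugated C=C double bonds and two sp³ carbons; a six-membered carbon ring with one C=C double bond.
The 6-membered ring has only sp³ atoms, so it is not fully conjugated — not aromatic (cyclohexane).
The second 6-membered ring has two sp³ carbons, so it is not fully conjugated — not aromatic (1,3-cyclohexadiene).
The third 6-membered ring has four sp³ carbons, so it is not fully conjugated — not aromatic (cyclohexene).
None of the rings are aromatic. Total: 0.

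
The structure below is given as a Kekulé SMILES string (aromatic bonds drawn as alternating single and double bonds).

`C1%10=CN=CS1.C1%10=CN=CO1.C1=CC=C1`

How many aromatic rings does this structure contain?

2

The SMILES encodes a five-membered ring with a sulfur at position 1 and a nitrogen at position 3 (in a C=N bond), with two double bonds; a five-membered ring with an oxygen at position 1 and a nitrogen at position 3 (in a C=N bond), with two double bonds; a four-membered carbon ring with two alternating C=C double bonds.
The 5-membered ring with one sulfur and one =N– has a continuous p-orbital overlap around the ring; 2 ring double bonds (4 π electrons) plus a heteroatom lone pair (2) give 6 π electrons. That satisfies 4n+2 with n=1, so it is aromatic (thiazole).
The 5-membered ring with one oxygen and one =N– has a continuous p-orbital overlap around the ring; 2 ring double bonds (4 π electrons) plus a heteroatom lone pair (2) give 6 π electrons. 6 = 4(1)+2, so it is aromatic (oxazole).
The 4-membered ring has only sp² ring atoms; a planar conformation would have a fully conjugated π system of 4 electrons. But 4 = 4(1), which is 4n not 4n+2, so it is not aromatic (cyclobutadiene) — cyclobutadiene is antiaromatic and distorts to a rectangle.
2 of the 3 rings are aromatic. Total: 2.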